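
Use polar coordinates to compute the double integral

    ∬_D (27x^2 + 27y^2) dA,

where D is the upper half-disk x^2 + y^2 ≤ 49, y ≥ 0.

The region D is 0 ≤ r ≤ 7, 0 ≤ θ ≤ π in polar coordinates, where x = r cos(θ), y = r sin(θ), and dA = r dr dθ.

Under the substitution, the integrand becomes 27r^2, so

    ∬_D (27x^2 + 27y^2) dA = ∫_{0}^{π} ∫_{0}^{7} (27r^2) · r dr dθ.

Inner integral (in r): ∫_{0}^{7} (27r^2) · r dr = 64827/4.

Outer integral (in θ): ∫_{0}^{π} (64827/4) dθ = 64827π/4.

Therefore ∬_D (27x^2 + 27y^2) dA = 64827π/4.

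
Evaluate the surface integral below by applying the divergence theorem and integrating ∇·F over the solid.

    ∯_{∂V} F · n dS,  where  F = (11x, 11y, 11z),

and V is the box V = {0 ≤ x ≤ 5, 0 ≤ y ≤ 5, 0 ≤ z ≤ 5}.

By the divergence theorem,

    ∯_{∂V} F · n dS = ∭_V (∇ · F) dV.

Compute the divergence:
    ∇ · F = ∂F_x/∂x + ∂F_y/∂y + ∂F_z/∂z = 11 + 11 + 11 = 33.

V is a rectangular box, so dV = dx dy dz with 0 ≤ x ≤ 5, 0 ≤ y ≤ 5, 0 ≤ z ≤ 5.

Integrate (33) over V as an iterated integral:

    ∭_V (∇·F) dV = ∫_0^{5} ∫_0^{5} ∫_0^{5} (33) dz dy dx.

Inner (z from 0 to 5): 165.
Middle (y from 0 to 5): 825.
Outer (x from 0 to 5): 4125.

Therefore ∯_{∂V} F · n dS = 4125.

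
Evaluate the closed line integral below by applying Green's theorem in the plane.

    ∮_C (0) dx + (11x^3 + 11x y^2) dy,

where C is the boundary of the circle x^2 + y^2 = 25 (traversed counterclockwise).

Green's theorem converts the closed line integral into a double integral over the enclosed region D:

    ∮_C P dx + Q dy = ∬_D (∂Q/∂x - ∂P/∂y) dA.

Here P = 0, Q = 11x^3 + 11x y^2, so

    ∂Q/∂x = 33x^2 + 11y^2,    ∂P/∂y = 0,
    ∂Q/∂x - ∂P/∂y = 33x^2 + 11y^2.

D is the region x^2 + y^2 ≤ 25. Evaluating the double integral:

In polar coordinates (x = r cos θ, y = r sin θ, dA = r dr dθ) the integrand becomes 11r^2(cos(2θ) + 2), so

    ∬_D (33x^2 + 11y^2) dA = ∫_0^{2π} ∫_0^{5} (11r^2(cos(2θ) + 2)) · r dr dθ.

Inner (r from 0 to 5): 6875cos(2θ)/4 + 6875/2.
Outer (θ from 0 to 2π): 6875π.

Therefore ∮_C P dx + Q dy = 6875π.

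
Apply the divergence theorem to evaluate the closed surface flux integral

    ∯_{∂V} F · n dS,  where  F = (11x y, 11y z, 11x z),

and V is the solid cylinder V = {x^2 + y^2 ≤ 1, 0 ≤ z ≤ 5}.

By the divergence theorem,

    ∯_{∂V} F · n dS = ∭_V (∇ · F) dV.

Compute the divergence:
    ∇ · F = ∂F_x/∂x + ∂F_y/∂y + ∂F_z/∂z = 11y + 11z + 11x = 11x + 11y + 11z.

In cylindrical coordinates, x = r cos(θ), y = r sin(θ), z = z, dV = r dr dθ dz, with 0 ≤ r ≤ 1, 0 ≤ θ ≤ 2π, 0 ≤ z ≤ 5.

The integrand, after substitution and multiplying by the volume element, becomes (11sqrt(2)r sin(θ + π/4) + 11z) · r, so

    ∭_V (∇·F) dV = ∫_0^{2π} ∫_0^{1} ∫_0^{5} (11sqrt(2)r sin(θ + π/4) + 11z) · r dz dr dθ.

Inner (z from 0 to 5): 55r (2sqrt(2)r sin(θ + π/4) + 5)/2.
Middle (r from 0 to 1): 55sqrt(2)sin(θ + π/4)/3 + 275/4.
Outer (θ from 0 to 2π): 275π/2.

Therefore ∯_{∂V} F · n dS = 275π/2.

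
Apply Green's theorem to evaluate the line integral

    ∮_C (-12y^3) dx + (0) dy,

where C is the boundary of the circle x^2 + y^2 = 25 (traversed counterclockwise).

Green's theorem converts the closed line integral into a double integral over the enclosed region D:

    ∮_C P dx + Q dy = ∬_D (∂Q/∂x - ∂P/∂y) dA.

Here P = -12y^3, Q = 0, so

    ∂Q/∂x = 0,    ∂P/∂y = -36y^2,
    ∂Q/∂x - ∂P/∂y = 36y^2.

D is the region x^2 + y^2 ≤ 25. Evaluating the double integral:

In polar coordinates (x = r cos θ, y = r sin θ, dA = r dr dθ) the integrand becomes 36r^2sin(θ)^2, so

    ∬_D (36y^2) dA = ∫_0^{2π} ∫_0^{5} (36r^2sin(θ)^2) · r dr dθ.

Inner (r from 0 to 5): 5625sin(θ)^2.
Outer (θ from 0 to 2π): 5625π.

Therefore ∮_C P dx + Q dy = 5625π.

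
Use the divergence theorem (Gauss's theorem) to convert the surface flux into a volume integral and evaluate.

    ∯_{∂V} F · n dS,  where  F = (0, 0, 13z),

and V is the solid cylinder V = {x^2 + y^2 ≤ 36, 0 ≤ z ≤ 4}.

By the divergence theorem,

    ∯_{∂V} F · n dS = ∭_V (∇ · F) dV.

Compute the divergence:
    ∇ · F = ∂F_x/∂x + ∂F_y/∂y + ∂F_z/∂z = 0 + 0 + 13 = 13.

In cylindrical coordinates, x = r cos(θ), y = r sin(θ), z = z, dV = r dr dθ dz, with 0 ≤ r ≤ 6, 0 ≤ θ ≤ 2π, 0 ≤ z ≤ 4.

The integrand, after substitution and multiplying by the volume element, becomes (13) · r, so

    ∭_V (∇·F) dV = ∫_0^{2π} ∫_0^{6} ∫_0^{4} (13) · r dz dr dθ.

Inner (z from 0 to 4): 52r.
Middle (r from 0 to 6): 936.
Outer (θ from 0 to 2π): 1872π.

Therefore ∯_{∂V} F · n dS = 1872π.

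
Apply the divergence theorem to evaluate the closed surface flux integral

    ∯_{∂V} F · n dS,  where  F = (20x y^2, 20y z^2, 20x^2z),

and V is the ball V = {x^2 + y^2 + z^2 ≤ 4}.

By the divergence theorem,

    ∯_{∂V} F · n dS = ∭_V (∇ · F) dV.

Compute the divergence:
    ∇ · F = ∂F_x/∂x + ∂F_y/∂y + ∂F_z/∂z = 20y^2 + 20z^2 + 20x^2 = 20x^2 + 20y^2 + 20z^2.

In spherical coordinates, x = ρ sin(φ) cos(θ), y = ρ sin(φ) sin(θ), z = ρ cos(φ), dV = ρ^2 sin(φ) dρ dφ dθ, with 0 ≤ ρ ≤ 2, 0 ≤ φ ≤ π, 0 ≤ θ ≤ 2π.

The integrand, after substitution and multiplying by the volume element, becomes (20ρ^2) · ρ^2 sin(φ), so

    ∭_V (∇·F) dV = ∫_0^{2π} ∫_0^{π} ∫_0^{2} (20ρ^2) · ρ^2 sin(φ) dρ dφ dθ.

Inner (ρ from 0 to 2): 128sin(φ).
Middle (φ from 0 to π): 256.
Outer (θ from 0 to 2π): 512π.

Therefore ∯_{∂V} F · n dS = 512π.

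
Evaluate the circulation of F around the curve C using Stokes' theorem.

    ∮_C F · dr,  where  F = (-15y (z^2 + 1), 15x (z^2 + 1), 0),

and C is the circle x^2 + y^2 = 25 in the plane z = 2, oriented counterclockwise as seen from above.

Let S be the flat disk x^2 + y^2 ≤ 25 in the plane z = 2, with upward unit normal n̂ = ẑ. By Stokes' theorem,

    ∮_C F · dr = ∬_S (∇ × F) · n̂ dS = ∬_D (curl F)_z dA,

where D is the disk x^2 + y^2 ≤ 25.

Compute the curl of F = (-15y (z^2 + 1), 15x (z^2 + 1), 0):
    (∇ × F)_x = ∂F_z/∂y - ∂F_y/∂z = -30x z,
    (∇ × F)_y = ∂F_x/∂z - ∂F_z/∂x = -30y z,
    (∇ × F)_z = ∂F_y/∂x - ∂F_x/∂y = 30z^2 + 30.

On z = 2, (curl F)_z = 150.

Convert to polar (x = r cos θ, y = r sin θ, dA = r dr dθ); the integrand becomes 150, so

    ∬_D (curl F)_z dA = ∫_0^{2π} ∫_0^{5} (150) · r dr dθ.

Inner (r from 0 to 5): 1875.
Outer (θ from 0 to 2π): 3750π.

Therefore ∮_C F · dr = 3750π.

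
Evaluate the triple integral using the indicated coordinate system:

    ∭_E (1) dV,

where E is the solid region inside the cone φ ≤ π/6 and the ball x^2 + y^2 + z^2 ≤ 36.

In spherical coordinates, x = ρ sin(φ) cos(θ), y = ρ sin(φ) sin(θ), z = ρ cos(φ), and dV = ρ^2 sin(φ) dρ dφ dθ.

The integrand becomes 1, so

    ∭_E (1) dV = ∫_{0}^{2π} ∫_{0}^{π/6} ∫_{0}^{6} (1) · ρ^2 sin(φ) dρ dφ dθ.

Inner (ρ): 72sin(φ).
Middle (φ): 72 - 36sqrt(3).
Outer (θ): 72π (2 - sqrt(3)).

Therefore the triple integral equals 72π (2 - sqrt(3)).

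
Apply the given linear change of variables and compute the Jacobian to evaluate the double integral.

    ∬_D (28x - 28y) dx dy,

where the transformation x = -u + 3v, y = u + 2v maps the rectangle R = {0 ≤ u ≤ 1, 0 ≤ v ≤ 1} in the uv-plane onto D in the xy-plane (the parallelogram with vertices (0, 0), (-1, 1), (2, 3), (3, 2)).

Compute the Jacobian determinant of (x, y) with respect to (u, v):

    ∂(x,y)/∂(u,v) = | -1  3 | = (-1)(2) - (3)(1) = -5.
                   | 1  2 |

Its absolute value is |J| = 5 (the area scaling factor).

Substituting x = -u + 3v, y = u + 2v into the integrand,

    28x - 28y → -56u + 28v,

so the integral becomes

    ∬_R (-56u + 28v) · |J| du dv = ∫_0^1 ∫_0^1 (-280u + 140v) dv du.

Inner (v): 70 - 280u.
Outer (u): -70.

Therefore ∬_D (28x - 28y) dx dy = -70.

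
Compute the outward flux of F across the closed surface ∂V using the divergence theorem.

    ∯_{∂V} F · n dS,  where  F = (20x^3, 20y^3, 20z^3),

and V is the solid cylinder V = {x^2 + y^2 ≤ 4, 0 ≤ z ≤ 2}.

By the divergence theorem,

    ∯_{∂V} F · n dS = ∭_V (∇ · F) dV.

Compute the divergence:
    ∇ · F = ∂F_x/∂x + ∂F_y/∂y + ∂F_z/∂z = 60x^2 + 60y^2 + 60z^2.

In cylindrical coordinates, x = r cos(θ), y = r sin(θ), z = z, dV = r dr dθ dz, with 0 ≤ r ≤ 2, 0 ≤ θ ≤ 2π, 0 ≤ z ≤ 2.

The integrand, after substitution and multiplying by the volume element, becomes (60r^2 + 60z^2) · r, so

    ∭_V (∇·F) dV = ∫_0^{2π} ∫_0^{2} ∫_0^{2} (60r^2 + 60z^2) · r dz dr dθ.

Inner (z from 0 to 2): 120r^3 + 160r.
Middle (r from 0 to 2): 800.
Outer (θ from 0 to 2π): 1600π.

Therefore ∯_{∂V} F · n dS = 1600π.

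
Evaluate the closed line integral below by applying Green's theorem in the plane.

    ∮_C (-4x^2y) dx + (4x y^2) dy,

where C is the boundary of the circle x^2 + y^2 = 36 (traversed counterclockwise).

Green's theorem converts the closed line integral into a double integral over the enclosed region D:

    ∮_C P dx + Q dy = ∬_D (∂Q/∂x - ∂P/∂y) dA.

Here P = -4x^2y, Q = 4x y^2, so

    ∂Q/∂x = 4y^2,    ∂P/∂y = -4x^2,
    ∂Q/∂x - ∂P/∂y = 4x^2 + 4y^2.

D is the region x^2 + y^2 ≤ 36. Evaluating the double integral:

In polar coordinates (x = r cos θ, y = r sin θ, dA = r dr dθ) the integrand becomes 4r^2, so

    ∬_D (4x^2 + 4y^2) dA = ∫_0^{2π} ∫_0^{6} (4r^2) · r dr dθ.

Inner (r from 0 to 6): 1296.
Outer (θ from 0 to 2π): 2592π.

Therefore ∮_C P dx + Q dy = 2592π.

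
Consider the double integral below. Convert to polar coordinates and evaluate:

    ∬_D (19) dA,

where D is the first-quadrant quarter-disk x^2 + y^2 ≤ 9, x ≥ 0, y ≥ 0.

The region D is 0 ≤ r ≤ 3, 0 ≤ θ ≤ π/2 in polar coordinates, where x = r cos(θ), y = r sin(θ), and dA = r dr dθ.

Under the substitution, the integrand becomes 19, so

    ∬_D (19) dA = ∫_{0}^{π/2} ∫_{0}^{3} (19) · r dr dθ.

Inner integral (in r): ∫_{0}^{3} (19) · r dr = 171/2.

Outer integral (in θ): ∫_{0}^{π/2} (171/2) dθ = 171π/4.

Therefore ∬_D (19) dA = 171π/4.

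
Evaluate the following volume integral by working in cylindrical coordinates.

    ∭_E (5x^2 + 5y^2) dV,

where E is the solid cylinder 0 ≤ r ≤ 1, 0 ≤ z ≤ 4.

In cylindrical coordinates, x = r cos(θ), y = r sin(θ), z = z, and dV = r dr dθ dz.

The integrand becomes 5r^2, so

    ∭_E (5x^2 + 5y^2) dV = ∫_{0}^{2π} ∫_{0}^{1} ∫_{0}^{4} (5r^2) · r dz dr dθ.

Inner (z): 20r^3.
Middle (r from 0 to 1): 5.
Outer (θ): 10π.

Therefore the triple integral equals 10π.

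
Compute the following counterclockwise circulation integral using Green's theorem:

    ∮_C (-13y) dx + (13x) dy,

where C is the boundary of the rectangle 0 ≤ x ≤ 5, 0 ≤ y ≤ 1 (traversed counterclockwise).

Green's theorem converts the closed line integral into a double integral over the enclosed region D:

    ∮_C P dx + Q dy = ∬_D (∂Q/∂x - ∂P/∂y) dA.

Here P = -13y, Q = 13x, so

    ∂Q/∂x = 13,    ∂P/∂y = -13,
    ∂Q/∂x - ∂P/∂y = 26.

D is the region 0 ≤ x ≤ 5, 0 ≤ y ≤ 1. Evaluating the double integral:

    ∬_D (26) dA = ∫_0^{5} ∫_0^{1} (26) dy dx.

Inner (y from 0 to 1): 26.
Outer (x from 0 to 5): 130.

Therefore ∮_C P dx + Q dy = 130.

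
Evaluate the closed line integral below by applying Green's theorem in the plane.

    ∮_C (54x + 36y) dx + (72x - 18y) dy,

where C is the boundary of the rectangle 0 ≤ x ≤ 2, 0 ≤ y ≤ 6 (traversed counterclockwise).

Green's theorem converts the closed line integral into a double integral over the enclosed region D:

    ∮_C P dx + Q dy = ∬_D (∂Q/∂x - ∂P/∂y) dA.

Here P = 54x + 36y, Q = 72x - 18y, so

    ∂Q/∂x = 72,    ∂P/∂y = 36,
    ∂Q/∂x - ∂P/∂y = 36.

D is the region 0 ≤ x ≤ 2, 0 ≤ y ≤ 6. Evaluating the double integral:

    ∬_D (36) dA = ∫_0^{2} ∫_0^{6} (36) dy dx.

Inner (y from 0 to 6): 216.
Outer (x from 0 to 2): 432.

Therefore ∮_C P dx + Q dy = 432.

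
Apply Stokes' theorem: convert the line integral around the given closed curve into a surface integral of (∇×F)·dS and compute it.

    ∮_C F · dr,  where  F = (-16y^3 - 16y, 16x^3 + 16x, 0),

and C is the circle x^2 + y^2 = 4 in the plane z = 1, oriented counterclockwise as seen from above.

Let S be the flat disk x^2 + y^2 ≤ 4 in the plane z = 1, with upward unit normal n̂ = ẑ. By Stokes' theorem,

    ∮_C F · dr = ∬_S (∇ × F) · n̂ dS = ∬_D (curl F)_z dA,

where D is the disk x^2 + y^2 ≤ 4.

Compute the curl of F = (-16y^3 - 16y, 16x^3 + 16x, 0):
    (∇ × F)_x = ∂F_z/∂y - ∂F_y/∂z = 0,
    (∇ × F)_y = ∂F_x/∂z - ∂F_z/∂x = 0,
    (∇ × F)_z = ∂F_y/∂x - ∂F_x/∂y = 48x^2 + 48y^2 + 32.

On z = 1, (curl F)_z = 48x^2 + 48y^2 + 32.

Convert to polar (x = r cos θ, y = r sin θ, dA = r dr dθ); the integrand becomes 48r^2 + 32, so

    ∬_D (curl F)_z dA = ∫_0^{2π} ∫_0^{2} (48r^2 + 32) · r dr dθ.

Inner (r from 0 to 2): 256.
Outer (θ from 0 to 2π): 512π.

Therefore ∮_C F · dr = 512π.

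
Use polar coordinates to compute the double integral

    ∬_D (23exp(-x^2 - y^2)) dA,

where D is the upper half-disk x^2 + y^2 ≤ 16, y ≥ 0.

The region D is 0 ≤ r ≤ 4, 0 ≤ θ ≤ π in polar coordinates, where x = r cos(θ), y = r sin(θ), and dA = r dr dθ.

Under the substitution, the integrand becomes 23exp(-r^2), so

    ∬_D (23exp(-x^2 - y^2)) dA = ∫_{0}^{π} ∫_{0}^{4} (23exp(-r^2)) · r dr dθ.

Inner integral (in r): ∫_{0}^{4} (23exp(-r^2)) · r dr = 23/2 - 23exp(-16)/2.

Outer integral (in θ): ∫_{0}^{π} (23/2 - 23exp(-16)/2) dθ = -23π (1 - exp(16))exp(-16)/2.

Therefore ∬_D (23exp(-x^2 - y^2)) dA = -23π (1 - exp(16))exp(-16)/2.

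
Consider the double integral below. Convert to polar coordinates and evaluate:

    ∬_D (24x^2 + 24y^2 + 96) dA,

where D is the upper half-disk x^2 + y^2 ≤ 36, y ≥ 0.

The region D is 0 ≤ r ≤ 6, 0 ≤ θ ≤ π in polar coordinates, where x = r cos(θ), y = r sin(θ), and dA = r dr dθ.

Under the substitution, the integrand becomes 24r^2 + 96, so

    ∬_D (24x^2 + 24y^2 + 96) dA = ∫_{0}^{π} ∫_{0}^{6} (24r^2 + 96) · r dr dθ.

Inner integral (in r): ∫_{0}^{6} (24r^2 + 96) · r dr = 9504.

Outer integral (in θ): ∫_{0}^{π} (9504) dθ = 9504π.

Therefore ∬_D (24x^2 + 24y^2 + 96) dA = 9504π.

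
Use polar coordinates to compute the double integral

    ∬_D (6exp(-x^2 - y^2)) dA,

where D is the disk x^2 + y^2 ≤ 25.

The region D is 0 ≤ r ≤ 5, 0 ≤ θ ≤ 2π in polar coordinates, where x = r cos(θ), y = r sin(θ), and dA = r dr dθ.

Under the substitution, the integrand becomes 6exp(-r^2), so

    ∬_D (6exp(-x^2 - y^2)) dA = ∫_{0}^{2π} ∫_{0}^{5} (6exp(-r^2)) · r dr dθ.

Inner integral (in r): ∫_{0}^{5} (6exp(-r^2)) · r dr = 3 - 3exp(-25).

Outer integral (in θ): ∫_{0}^{2π} (3 - 3exp(-25)) dθ = -6π exp(-25) + 6π.

Therefore ∬_D (6exp(-x^2 - y^2)) dA = -6π exp(-25) + 6π.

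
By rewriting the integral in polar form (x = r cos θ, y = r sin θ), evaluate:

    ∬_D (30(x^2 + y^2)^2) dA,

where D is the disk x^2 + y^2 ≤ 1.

The region D is 0 ≤ r ≤ 1, 0 ≤ θ ≤ 2π in polar coordinates, where x = r cos(θ), y = r sin(θ), and dA = r dr dθ.

Under the substitution, the integrand becomes 30r^4, so

    ∬_D (30(x^2 + y^2)^2) dA = ∫_{0}^{2π} ∫_{0}^{1} (30r^4) · r dr dθ.

Inner integral (in r): ∫_{0}^{1} (30r^4) · r dr = 5.

Outer integral (in θ): ∫_{0}^{2π} (5) dθ = 10π.

Therefore ∬_D (30(x^2 + y^2)^2) dA = 10π.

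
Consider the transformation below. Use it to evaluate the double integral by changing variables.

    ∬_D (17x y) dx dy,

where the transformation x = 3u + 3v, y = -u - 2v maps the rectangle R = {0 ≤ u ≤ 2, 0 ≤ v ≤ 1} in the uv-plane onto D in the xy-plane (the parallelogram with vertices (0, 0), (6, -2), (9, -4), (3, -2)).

Compute the Jacobian determinant of (x, y) with respect to (u, v):

    ∂(x,y)/∂(u,v) = | 3  3 | = (3)(-2) - (3)(-1) = -3.
                   | -1  -2 |

Its absolute value is |J| = 3 (the area scaling factor).

Substituting x = 3u + 3v, y = -u - 2v into the integrand,

    17x y → -51u^2 - 153u v - 102v^2,

so the integral becomes

    ∬_R (-51u^2 - 153u v - 102v^2) · |J| du dv = ∫_0^2 ∫_0^1 (-153u^2 - 459u v - 306v^2) dv du.

Inner (v): -153u^2 - 459u/2 - 102.
Outer (u): -1071.

Therefore ∬_D (17x y) dx dy = -1071.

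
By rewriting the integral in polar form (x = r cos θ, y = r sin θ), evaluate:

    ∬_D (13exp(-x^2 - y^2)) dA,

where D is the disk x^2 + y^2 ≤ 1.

The region D is 0 ≤ r ≤ 1, 0 ≤ θ ≤ 2π in polar coordinates, where x = r cos(θ), y = r sin(θ), and dA = r dr dθ.

Under the substitution, the integrand becomes 13exp(-r^2), so

    ∬_D (13exp(-x^2 - y^2)) dA = ∫_{0}^{2π} ∫_{0}^{1} (13exp(-r^2)) · r dr dθ.

Inner integral (in r): ∫_{0}^{1} (13exp(-r^2)) · r dr = 13/2 - 13exp(-1)/2.

Outer integral (in θ): ∫_{0}^{2π} (13/2 - 13exp(-1)/2) dθ = -13π exp(-1) + 13π.

Therefore ∬_D (13exp(-x^2 - y^2)) dA = -13π exp(-1) + 13π.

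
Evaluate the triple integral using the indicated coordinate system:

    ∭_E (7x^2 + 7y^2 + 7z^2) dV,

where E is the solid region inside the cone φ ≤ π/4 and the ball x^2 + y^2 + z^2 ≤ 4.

In spherical coordinates, x = ρ sin(φ) cos(θ), y = ρ sin(φ) sin(θ), z = ρ cos(φ), and dV = ρ^2 sin(φ) dρ dφ dθ.

The integrand becomes 7ρ^2, so

    ∭_E (7x^2 + 7y^2 + 7z^2) dV = ∫_{0}^{2π} ∫_{0}^{π/4} ∫_{0}^{2} (7ρ^2) · ρ^2 sin(φ) dρ dφ dθ.

Inner (ρ): 224sin(φ)/5.
Middle (φ): 224/5 - 112sqrt(2)/5.
Outer (θ): 224π (2 - sqrt(2))/5.

Therefore the triple integral equals 224π (2 - sqrt(2))/5.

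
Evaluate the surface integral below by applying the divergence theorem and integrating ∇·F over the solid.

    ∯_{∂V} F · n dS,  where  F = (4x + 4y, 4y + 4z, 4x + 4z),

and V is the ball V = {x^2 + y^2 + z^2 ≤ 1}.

By the divergence theorem,

    ∯_{∂V} F · n dS = ∭_V (∇ · F) dV.

Compute the divergence:
    ∇ · F = ∂F_x/∂x + ∂F_y/∂y + ∂F_z/∂z = 4 + 4 + 4 = 12.

In spherical coordinates, x = ρ sin(φ) cos(θ), y = ρ sin(φ) sin(θ), z = ρ cos(φ), dV = ρ^2 sin(φ) dρ dφ dθ, with 0 ≤ ρ ≤ 1, 0 ≤ φ ≤ π, 0 ≤ θ ≤ 2π.

The integrand, after substitution and multiplying by the volume element, becomes (12) · ρ^2 sin(φ), so

    ∭_V (∇·F) dV = ∫_0^{2π} ∫_0^{π} ∫_0^{1} (12) · ρ^2 sin(φ) dρ dφ dθ.

Inner (ρ from 0 to 1): 4sin(φ).
Middle (φ from 0 to π): 8.
Outer (θ from 0 to 2π): 16π.

Therefore ∯_{∂V} F · n dS = 16π.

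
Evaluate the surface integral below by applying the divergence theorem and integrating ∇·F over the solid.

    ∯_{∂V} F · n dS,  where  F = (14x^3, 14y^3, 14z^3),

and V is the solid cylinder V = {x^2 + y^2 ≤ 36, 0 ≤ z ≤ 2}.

By the divergence theorem,

    ∯_{∂V} F · n dS = ∭_V (∇ · F) dV.

Compute the divergence:
    ∇ · F = ∂F_x/∂x + ∂F_y/∂y + ∂F_z/∂z = 42x^2 + 42y^2 + 42z^2.

In cylindrical coordinates, x = r cos(θ), y = r sin(θ), z = z, dV = r dr dθ dz, with 0 ≤ r ≤ 6, 0 ≤ θ ≤ 2π, 0 ≤ z ≤ 2.

The integrand, after substitution and multiplying by the volume element, becomes (42r^2 + 42z^2) · r, so

    ∭_V (∇·F) dV = ∫_0^{2π} ∫_0^{6} ∫_0^{2} (42r^2 + 42z^2) · r dz dr dθ.

Inner (z from 0 to 2): 84r^3 + 112r.
Middle (r from 0 to 6): 29232.
Outer (θ from 0 to 2π): 58464π.

Therefore ∯_{∂V} F · n dS = 58464π.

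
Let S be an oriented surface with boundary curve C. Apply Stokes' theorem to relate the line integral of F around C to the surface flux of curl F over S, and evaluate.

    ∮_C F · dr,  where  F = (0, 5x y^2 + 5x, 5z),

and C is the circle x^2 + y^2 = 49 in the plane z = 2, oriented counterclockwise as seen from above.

Let S be the flat disk x^2 + y^2 ≤ 49 in the plane z = 2, with upward unit normal n̂ = ẑ. By Stokes' theorem,

    ∮_C F · dr = ∬_S (∇ × F) · n̂ dS = ∬_D (curl F)_z dA,

where D is the disk x^2 + y^2 ≤ 49.

Compute the curl of F = (0, 5x y^2 + 5x, 5z):
    (∇ × F)_x = ∂F_z/∂y - ∂F_y/∂z = 0,
    (∇ × F)_y = ∂F_x/∂z - ∂F_z/∂x = 0,
    (∇ × F)_z = ∂F_y/∂x - ∂F_x/∂y = 5y^2 + 5.

On z = 2, (curl F)_z = 5y^2 + 5.

Convert to polar (x = r cos θ, y = r sin θ, dA = r dr dθ); the integrand becomes 5r^2sin(θ)^2 + 5, so

    ∬_D (curl F)_z dA = ∫_0^{2π} ∫_0^{7} (5r^2sin(θ)^2 + 5) · r dr dθ.

Inner (r from 0 to 7): 12005sin(θ)^2/4 + 245/2.
Outer (θ from 0 to 2π): 12985π/4.

Therefore ∮_C F · dr = 12985π/4.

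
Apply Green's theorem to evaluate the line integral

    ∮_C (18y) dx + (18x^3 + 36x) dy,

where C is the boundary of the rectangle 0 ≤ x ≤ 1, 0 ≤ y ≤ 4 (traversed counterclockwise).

Green's theorem converts the closed line integral into a double integral over the enclosed region D:

    ∮_C P dx + Q dy = ∬_D (∂Q/∂x - ∂P/∂y) dA.

Here P = 18y, Q = 18x^3 + 36x, so

    ∂Q/∂x = 54x^2 + 36,    ∂P/∂y = 18,
    ∂Q/∂x - ∂P/∂y = 54x^2 + 18.

D is the region 0 ≤ x ≤ 1, 0 ≤ y ≤ 4. Evaluating the double integral:

    ∬_D (54x^2 + 18) dA = ∫_0^{1} ∫_0^{4} (54x^2 + 18) dy dx.

Inner (y from 0 to 4): 216x^2 + 72.
Outer (x from 0 to 1): 144.

Therefore ∮_C P dx + Q dy = 144.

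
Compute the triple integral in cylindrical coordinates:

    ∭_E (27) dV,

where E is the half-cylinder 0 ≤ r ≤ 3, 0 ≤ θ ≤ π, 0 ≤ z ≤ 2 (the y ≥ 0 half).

In cylindrical coordinates, x = r cos(θ), y = r sin(θ), z = z, and dV = r dr dθ dz.

The integrand becomes 27, so

    ∭_E (27) dV = ∫_{0}^{π} ∫_{0}^{3} ∫_{0}^{2} (27) · r dz dr dθ.

Inner (z): 54r.
Middle (r from 0 to 3): 243.
Outer (θ): 243π.

Therefore the triple integral equals 243π.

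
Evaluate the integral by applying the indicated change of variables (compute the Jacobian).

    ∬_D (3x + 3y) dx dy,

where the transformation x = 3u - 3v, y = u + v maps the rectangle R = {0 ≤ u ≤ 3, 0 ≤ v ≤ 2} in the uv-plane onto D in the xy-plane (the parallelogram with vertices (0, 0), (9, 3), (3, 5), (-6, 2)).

Compute the Jacobian determinant of (x, y) with respect to (u, v):

    ∂(x,y)/∂(u,v) = | 3  -3 | = (3)(1) - (-3)(1) = 6.
                   | 1  1 |

Its absolute value is |J| = 6 (the area scaling factor).

Substituting x = 3u - 3v, y = u + v into the integrand,

    3x + 3y → 12u - 6v,

so the integral becomes

    ∬_R (12u - 6v) · |J| du dv = ∫_0^3 ∫_0^2 (72u - 36v) dv du.

Inner (v): 144u - 72.
Outer (u): 432.

Therefore ∬_D (3x + 3y) dx dy = 432.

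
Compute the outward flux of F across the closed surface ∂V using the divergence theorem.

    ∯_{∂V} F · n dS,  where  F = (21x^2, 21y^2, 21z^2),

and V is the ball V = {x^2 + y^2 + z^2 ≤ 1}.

By the divergence theorem,

    ∯_{∂V} F · n dS = ∭_V (∇ · F) dV.

Compute the divergence:
    ∇ · F = ∂F_x/∂x + ∂F_y/∂y + ∂F_z/∂z = 42x + 42y + 42z.

In spherical coordinates, x = ρ sin(φ) cos(θ), y = ρ sin(φ) sin(θ), z = ρ cos(φ), dV = ρ^2 sin(φ) dρ dφ dθ, with 0 ≤ ρ ≤ 1, 0 ≤ φ ≤ π, 0 ≤ θ ≤ 2π.

The integrand, after substitution and multiplying by the volume element, becomes (42ρ (sqrt(2)sin(φ)sin(θ + π/4) + cos(φ))) · ρ^2 sin(φ), so

    ∭_V (∇·F) dV = ∫_0^{2π} ∫_0^{π} ∫_0^{1} (42ρ (sqrt(2)sin(φ)sin(θ + π/4) + cos(φ))) · ρ^2 sin(φ) dρ dφ dθ.

Inner (ρ from 0 to 1): 21(sqrt(2)sin(φ)sin(θ + π/4) + cos(φ))sin(φ)/2.
Middle (φ from 0 to π): 21sqrt(2)π sin(θ + π/4)/4.
Outer (θ from 0 to 2π): 0.

Therefore ∯_{∂V} F · n dS = 0.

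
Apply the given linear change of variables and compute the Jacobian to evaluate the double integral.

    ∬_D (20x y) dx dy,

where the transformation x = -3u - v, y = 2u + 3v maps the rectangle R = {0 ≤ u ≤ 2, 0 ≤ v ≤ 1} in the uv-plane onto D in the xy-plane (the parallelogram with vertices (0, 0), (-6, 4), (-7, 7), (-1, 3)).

Compute the Jacobian determinant of (x, y) with respect to (u, v):

    ∂(x,y)/∂(u,v) = | -3  -1 | = (-3)(3) - (-1)(2) = -7.
                   | 2  3 |

Its absolute value is |J| = 7 (the area scaling factor).

Substituting x = -3u - v, y = 2u + 3v into the integrand,

    20x y → -120u^2 - 220u v - 60v^2,

so the integral becomes

    ∬_R (-120u^2 - 220u v - 60v^2) · |J| du dv = ∫_0^2 ∫_0^1 (-840u^2 - 1540u v - 420v^2) dv du.

Inner (v): -840u^2 - 770u - 140.
Outer (u): -4060.

Therefore ∬_D (20x y) dx dy = -4060.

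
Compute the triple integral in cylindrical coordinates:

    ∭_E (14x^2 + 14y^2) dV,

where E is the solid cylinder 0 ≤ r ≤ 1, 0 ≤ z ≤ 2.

In cylindrical coordinates, x = r cos(θ), y = r sin(θ), z = z, and dV = r dr dθ dz.

The integrand becomes 14r^2, so

    ∭_E (14x^2 + 14y^2) dV = ∫_{0}^{2π} ∫_{0}^{1} ∫_{0}^{2} (14r^2) · r dz dr dθ.

Inner (z): 28r^3.
Middle (r from 0 to 1): 7.
Outer (θ): 14π.

Therefore the triple integral equals 14π.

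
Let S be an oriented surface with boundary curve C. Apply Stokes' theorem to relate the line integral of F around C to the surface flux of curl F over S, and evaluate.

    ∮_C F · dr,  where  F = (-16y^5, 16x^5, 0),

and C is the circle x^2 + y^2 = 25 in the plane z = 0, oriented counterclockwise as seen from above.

Let S be the flat disk x^2 + y^2 ≤ 25 in the plane z = 0, with upward unit normal n̂ = ẑ. By Stokes' theorem,

    ∮_C F · dr = ∬_S (∇ × F) · n̂ dS = ∬_D (curl F)_z dA,

where D is the disk x^2 + y^2 ≤ 25.

Compute the curl of F = (-16y^5, 16x^5, 0):
    (∇ × F)_x = ∂F_z/∂y - ∂F_y/∂z = 0,
    (∇ × F)_y = ∂F_x/∂z - ∂F_z/∂x = 0,
    (∇ × F)_z = ∂F_y/∂x - ∂F_x/∂y = 80x^4 + 80y^4.

On z = 0, (curl F)_z = 80x^4 + 80y^4.

Convert to polar (x = r cos θ, y = r sin θ, dA = r dr dθ); the integrand becomes 80r^4(sin(θ)^4 + cos(θ)^4), so

    ∬_D (curl F)_z dA = ∫_0^{2π} ∫_0^{5} (80r^4(sin(θ)^4 + cos(θ)^4)) · r dr dθ.

Inner (r from 0 to 5): 625000sin(θ)^4/3 + 625000cos(θ)^4/3.
Outer (θ from 0 to 2π): 312500π.

Therefore ∮_C F · dr = 312500π.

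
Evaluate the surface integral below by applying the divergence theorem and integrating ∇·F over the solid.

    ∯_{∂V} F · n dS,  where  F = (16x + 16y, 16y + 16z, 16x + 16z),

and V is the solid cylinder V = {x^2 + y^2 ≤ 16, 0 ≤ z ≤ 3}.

By the divergence theorem,

    ∯_{∂V} F · n dS = ∭_V (∇ · F) dV.

Compute the divergence:
    ∇ · F = ∂F_x/∂x + ∂F_y/∂y + ∂F_z/∂z = 16 + 16 + 16 = 48.

In cylindrical coordinates, x = r cos(θ), y = r sin(θ), z = z, dV = r dr dθ dz, with 0 ≤ r ≤ 4, 0 ≤ θ ≤ 2π, 0 ≤ z ≤ 3.

The integrand, after substitution and multiplying by the volume element, becomes (48) · r, so

    ∭_V (∇·F) dV = ∫_0^{2π} ∫_0^{4} ∫_0^{3} (48) · r dz dr dθ.

Inner (z from 0 to 3): 144r.
Middle (r from 0 to 4): 1152.
Outer (θ from 0 to 2π): 2304π.

Therefore ∯_{∂V} F · n dS = 2304π.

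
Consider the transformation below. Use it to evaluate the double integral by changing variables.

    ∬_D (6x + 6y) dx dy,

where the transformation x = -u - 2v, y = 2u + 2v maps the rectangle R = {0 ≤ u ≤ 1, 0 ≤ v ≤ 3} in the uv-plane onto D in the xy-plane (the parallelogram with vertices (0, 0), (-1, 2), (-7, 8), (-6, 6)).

Compute the Jacobian determinant of (x, y) with respect to (u, v):

    ∂(x,y)/∂(u,v) = | -1  -2 | = (-1)(2) - (-2)(2) = 2.
                   | 2  2 |

Its absolute value is |J| = 2 (the area scaling factor).

Substituting x = -u - 2v, y = 2u + 2v into the integrand,

    6x + 6y → 6u,

so the integral becomes

    ∬_R (6u) · |J| du dv = ∫_0^1 ∫_0^3 (12u) dv du.

Inner (v): 36u.
Outer (u): 18.

Therefore ∬_D (6x + 6y) dx dy = 18.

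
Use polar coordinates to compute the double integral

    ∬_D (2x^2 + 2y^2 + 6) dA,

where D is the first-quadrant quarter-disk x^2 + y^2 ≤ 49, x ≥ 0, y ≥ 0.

The region D is 0 ≤ r ≤ 7, 0 ≤ θ ≤ π/2 in polar coordinates, where x = r cos(θ), y = r sin(θ), and dA = r dr dθ.

Under the substitution, the integrand becomes 2r^2 + 6, so

    ∬_D (2x^2 + 2y^2 + 6) dA = ∫_{0}^{π/2} ∫_{0}^{7} (2r^2 + 6) · r dr dθ.

Inner integral (in r): ∫_{0}^{7} (2r^2 + 6) · r dr = 2695/2.

Outer integral (in θ): ∫_{0}^{π/2} (2695/2) dθ = 2695π/4.

Therefore ∬_D (2x^2 + 2y^2 + 6) dA = 2695π/4.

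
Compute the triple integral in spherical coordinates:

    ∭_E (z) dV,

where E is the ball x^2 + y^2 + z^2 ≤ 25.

In spherical coordinates, x = ρ sin(φ) cos(θ), y = ρ sin(φ) sin(θ), z = ρ cos(φ), and dV = ρ^2 sin(φ) dρ dφ dθ.

The integrand becomes ρ cos(φ), so

    ∭_E (z) dV = ∫_{0}^{2π} ∫_{0}^{π} ∫_{0}^{5} (ρ cos(φ)) · ρ^2 sin(φ) dρ dφ dθ.

Inner (ρ): 625sin(2φ)/8.
Middle (φ): 0.
Outer (θ): 0.

Therefore the triple integral equals 0.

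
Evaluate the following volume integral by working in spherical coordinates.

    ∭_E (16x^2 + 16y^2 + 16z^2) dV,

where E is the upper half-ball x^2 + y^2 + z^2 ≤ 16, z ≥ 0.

In spherical coordinates, x = ρ sin(φ) cos(θ), y = ρ sin(φ) sin(θ), z = ρ cos(φ), and dV = ρ^2 sin(φ) dρ dφ dθ.

The integrand becomes 16ρ^2, so

    ∭_E (16x^2 + 16y^2 + 16z^2) dV = ∫_{0}^{2π} ∫_{0}^{π/2} ∫_{0}^{4} (16ρ^2) · ρ^2 sin(φ) dρ dφ dθ.

Inner (ρ): 16384sin(φ)/5.
Middle (φ): 16384/5.
Outer (θ): 32768π/5.

Therefore the triple integral equals 32768π/5.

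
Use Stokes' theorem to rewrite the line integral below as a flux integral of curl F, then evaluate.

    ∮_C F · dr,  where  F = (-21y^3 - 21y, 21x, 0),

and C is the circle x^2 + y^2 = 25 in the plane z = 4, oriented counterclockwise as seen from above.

Let S be the flat disk x^2 + y^2 ≤ 25 in the plane z = 4, with upward unit normal n̂ = ẑ. By Stokes' theorem,

    ∮_C F · dr = ∬_S (∇ × F) · n̂ dS = ∬_D (curl F)_z dA,

where D is the disk x^2 + y^2 ≤ 25.

Compute the curl of F = (-21y^3 - 21y, 21x, 0):
    (∇ × F)_x = ∂F_z/∂y - ∂F_y/∂z = 0,
    (∇ × F)_y = ∂F_x/∂z - ∂F_z/∂x = 0,
    (∇ × F)_z = ∂F_y/∂x - ∂F_x/∂y = 63y^2 + 42.

On z = 4, (curl F)_z = 63y^2 + 42.

Convert to polar (x = r cos θ, y = r sin θ, dA = r dr dθ); the integrand becomes 63r^2sin(θ)^2 + 42, so

    ∬_D (curl F)_z dA = ∫_0^{2π} ∫_0^{5} (63r^2sin(θ)^2 + 42) · r dr dθ.

Inner (r from 0 to 5): 39375sin(θ)^2/4 + 525.
Outer (θ from 0 to 2π): 43575π/4.

Therefore ∮_C F · dr = 43575π/4.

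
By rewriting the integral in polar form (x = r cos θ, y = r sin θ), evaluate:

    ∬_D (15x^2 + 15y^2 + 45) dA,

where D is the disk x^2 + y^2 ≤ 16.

The region D is 0 ≤ r ≤ 4, 0 ≤ θ ≤ 2π in polar coordinates, where x = r cos(θ), y = r sin(θ), and dA = r dr dθ.

Under the substitution, the integrand becomes 15r^2 + 45, so

    ∬_D (15x^2 + 15y^2 + 45) dA = ∫_{0}^{2π} ∫_{0}^{4} (15r^2 + 45) · r dr dθ.

Inner integral (in r): ∫_{0}^{4} (15r^2 + 45) · r dr = 1320.

Outer integral (in θ): ∫_{0}^{2π} (1320) dθ = 2640π.

Therefore ∬_D (15x^2 + 15y^2 + 45) dA = 2640π.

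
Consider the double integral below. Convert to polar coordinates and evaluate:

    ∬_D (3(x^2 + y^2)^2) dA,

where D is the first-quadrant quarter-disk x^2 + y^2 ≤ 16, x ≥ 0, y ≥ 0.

The region D is 0 ≤ r ≤ 4, 0 ≤ θ ≤ π/2 in polar coordinates, where x = r cos(θ), y = r sin(θ), and dA = r dr dθ.

Under the substitution, the integrand becomes 3r^4, so

    ∬_D (3(x^2 + y^2)^2) dA = ∫_{0}^{π/2} ∫_{0}^{4} (3r^4) · r dr dθ.

Inner integral (in r): ∫_{0}^{4} (3r^4) · r dr = 2048.

Outer integral (in θ): ∫_{0}^{π/2} (2048) dθ = 1024π.

Therefore ∬_D (3(x^2 + y^2)^2) dA = 1024π.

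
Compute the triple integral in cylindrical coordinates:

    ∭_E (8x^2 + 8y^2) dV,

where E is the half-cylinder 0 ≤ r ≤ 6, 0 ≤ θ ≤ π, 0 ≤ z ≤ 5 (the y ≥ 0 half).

In cylindrical coordinates, x = r cos(θ), y = r sin(θ), z = z, and dV = r dr dθ dz.

The integrand becomes 8r^2, so

    ∭_E (8x^2 + 8y^2) dV = ∫_{0}^{π} ∫_{0}^{6} ∫_{0}^{5} (8r^2) · r dz dr dθ.

Inner (z): 40r^3.
Middle (r from 0 to 6): 12960.
Outer (θ): 12960π.

Therefore the triple integral equals 12960π.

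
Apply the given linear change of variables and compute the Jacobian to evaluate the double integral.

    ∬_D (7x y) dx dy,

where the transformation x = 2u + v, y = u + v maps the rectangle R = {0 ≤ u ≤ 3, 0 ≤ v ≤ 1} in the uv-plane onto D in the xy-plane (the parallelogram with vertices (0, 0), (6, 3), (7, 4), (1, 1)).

Compute the Jacobian determinant of (x, y) with respect to (u, v):

    ∂(x,y)/∂(u,v) = | 2  1 | = (2)(1) - (1)(1) = 1.
                   | 1  1 |

Its absolute value is |J| = 1 (the area scaling factor).

Substituting x = 2u + v, y = u + v into the integrand,

    7x y → 14u^2 + 21u v + 7v^2,

so the integral becomes

    ∬_R (14u^2 + 21u v + 7v^2) · |J| du dv = ∫_0^3 ∫_0^1 (14u^2 + 21u v + 7v^2) dv du.

Inner (v): 14u^2 + 21u/2 + 7/3.
Outer (u): 721/4.

Therefore ∬_D (7x y) dx dy = 721/4.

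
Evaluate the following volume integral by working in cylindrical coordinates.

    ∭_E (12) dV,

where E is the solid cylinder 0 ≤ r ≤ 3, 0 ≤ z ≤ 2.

In cylindrical coordinates, x = r cos(θ), y = r sin(θ), z = z, and dV = r dr dθ dz.

The integrand becomes 12, so

    ∭_E (12) dV = ∫_{0}^{2π} ∫_{0}^{3} ∫_{0}^{2} (12) · r dz dr dθ.

Inner (z): 24r.
Middle (r from 0 to 3): 108.
Outer (θ): 216π.

Therefore the triple integral equals 216π.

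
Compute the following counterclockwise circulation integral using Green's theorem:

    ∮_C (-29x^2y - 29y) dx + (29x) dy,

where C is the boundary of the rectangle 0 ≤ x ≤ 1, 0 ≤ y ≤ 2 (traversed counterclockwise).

Green's theorem converts the closed line integral into a double integral over the enclosed region D:

    ∮_C P dx + Q dy = ∬_D (∂Q/∂x - ∂P/∂y) dA.

Here P = -29x^2y - 29y, Q = 29x, so

    ∂Q/∂x = 29,    ∂P/∂y = -29x^2 - 29,
    ∂Q/∂x - ∂P/∂y = 29x^2 + 58.

D is the region 0 ≤ x ≤ 1, 0 ≤ y ≤ 2. Evaluating the double integral:

    ∬_D (29x^2 + 58) dA = ∫_0^{1} ∫_0^{2} (29x^2 + 58) dy dx.

Inner (y from 0 to 2): 58x^2 + 116.
Outer (x from 0 to 1): 406/3.

Therefore ∮_C P dx + Q dy = 406/3.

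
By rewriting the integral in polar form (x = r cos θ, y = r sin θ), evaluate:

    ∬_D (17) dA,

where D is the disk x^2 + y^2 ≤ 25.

The region D is 0 ≤ r ≤ 5, 0 ≤ θ ≤ 2π in polar coordinates, where x = r cos(θ), y = r sin(θ), and dA = r dr dθ.

Under the substitution, the integrand becomes 17, so

    ∬_D (17) dA = ∫_{0}^{2π} ∫_{0}^{5} (17) · r dr dθ.

Inner integral (in r): ∫_{0}^{5} (17) · r dr = 425/2.

Outer integral (in θ): ∫_{0}^{2π} (425/2) dθ = 425π.

Therefore ∬_D (17) dA = 425π.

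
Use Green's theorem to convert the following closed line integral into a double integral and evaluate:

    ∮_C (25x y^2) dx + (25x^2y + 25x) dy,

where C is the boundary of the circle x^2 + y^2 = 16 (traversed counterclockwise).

Green's theorem converts the closed line integral into a double integral over the enclosed region D:

    ∮_C P dx + Q dy = ∬_D (∂Q/∂x - ∂P/∂y) dA.

Here P = 25x y^2, Q = 25x^2y + 25x, so

    ∂Q/∂x = 50x y + 25,    ∂P/∂y = 50x y,
    ∂Q/∂x - ∂P/∂y = 25.

D is the region x^2 + y^2 ≤ 16. Evaluating the double integral:

In polar coordinates (x = r cos θ, y = r sin θ, dA = r dr dθ) the integrand becomes 25, so

    ∬_D (25) dA = ∫_0^{2π} ∫_0^{4} (25) · r dr dθ.

Inner (r from 0 to 4): 200.
Outer (θ from 0 to 2π): 400π.

Therefore ∮_C P dx + Q dy = 400π.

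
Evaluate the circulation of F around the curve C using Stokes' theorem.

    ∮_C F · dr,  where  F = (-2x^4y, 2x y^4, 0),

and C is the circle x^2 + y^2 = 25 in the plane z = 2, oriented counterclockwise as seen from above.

Let S be the flat disk x^2 + y^2 ≤ 25 in the plane z = 2, with upward unit normal n̂ = ẑ. By Stokes' theorem,

    ∮_C F · dr = ∬_S (∇ × F) · n̂ dS = ∬_D (curl F)_z dA,

where D is the disk x^2 + y^2 ≤ 25.

Compute the curl of F = (-2x^4y, 2x y^4, 0):
    (∇ × F)_x = ∂F_z/∂y - ∂F_y/∂z = 0,
    (∇ × F)_y = ∂F_x/∂z - ∂F_z/∂x = 0,
    (∇ × F)_z = ∂F_y/∂x - ∂F_x/∂y = 2x^4 + 2y^4.

On z = 2, (curl F)_z = 2x^4 + 2y^4.

Convert to polar (x = r cos θ, y = r sin θ, dA = r dr dθ); the integrand becomes 2r^4(sin(θ)^4 + cos(θ)^4), so

    ∬_D (curl F)_z dA = ∫_0^{2π} ∫_0^{5} (2r^4(sin(θ)^4 + cos(θ)^4)) · r dr dθ.

Inner (r from 0 to 5): 15625sin(θ)^4/3 + 15625cos(θ)^4/3.
Outer (θ from 0 to 2π): 15625π/2.

Therefore ∮_C F · dr = 15625π/2.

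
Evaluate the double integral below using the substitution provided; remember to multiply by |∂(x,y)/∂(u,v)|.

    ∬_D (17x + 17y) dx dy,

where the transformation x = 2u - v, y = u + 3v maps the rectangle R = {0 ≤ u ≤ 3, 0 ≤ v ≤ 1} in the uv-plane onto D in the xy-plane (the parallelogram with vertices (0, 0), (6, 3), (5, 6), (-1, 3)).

Compute the Jacobian determinant of (x, y) with respect to (u, v):

    ∂(x,y)/∂(u,v) = | 2  -1 | = (2)(3) - (-1)(1) = 7.
                   | 1  3 |

Its absolute value is |J| = 7 (the area scaling factor).

Substituting x = 2u - v, y = u + 3v into the integrand,

    17x + 17y → 51u + 34v,

so the integral becomes

    ∬_R (51u + 34v) · |J| du dv = ∫_0^3 ∫_0^1 (357u + 238v) dv du.

Inner (v): 357u + 119.
Outer (u): 3927/2.

Therefore ∬_D (17x + 17y) dx dy = 3927/2.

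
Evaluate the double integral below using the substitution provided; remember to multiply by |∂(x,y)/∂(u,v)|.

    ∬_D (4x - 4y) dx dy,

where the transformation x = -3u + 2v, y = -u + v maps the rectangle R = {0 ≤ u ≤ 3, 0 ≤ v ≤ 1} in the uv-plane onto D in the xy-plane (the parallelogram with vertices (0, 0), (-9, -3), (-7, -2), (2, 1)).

Compute the Jacobian determinant of (x, y) with respect to (u, v):

    ∂(x,y)/∂(u,v) = | -3  2 | = (-3)(1) - (2)(-1) = -1.
                   | -1  1 |

Its absolute value is |J| = 1 (the area scaling factor).

Substituting x = -3u + 2v, y = -u + v into the integrand,

    4x - 4y → -8u + 4v,

so the integral becomes

    ∬_R (-8u + 4v) · |J| du dv = ∫_0^3 ∫_0^1 (-8u + 4v) dv du.

Inner (v): 2 - 8u.
Outer (u): -30.

Therefore ∬_D (4x - 4y) dx dy = -30.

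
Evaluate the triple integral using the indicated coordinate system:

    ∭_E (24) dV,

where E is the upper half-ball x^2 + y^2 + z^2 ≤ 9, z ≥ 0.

In spherical coordinates, x = ρ sin(φ) cos(θ), y = ρ sin(φ) sin(θ), z = ρ cos(φ), and dV = ρ^2 sin(φ) dρ dφ dθ.

The integrand becomes 24, so

    ∭_E (24) dV = ∫_{0}^{2π} ∫_{0}^{π/2} ∫_{0}^{3} (24) · ρ^2 sin(φ) dρ dφ dθ.

Inner (ρ): 216sin(φ).
Middle (φ): 216.
Outer (θ): 432π.

Therefore the triple integral equals 432π.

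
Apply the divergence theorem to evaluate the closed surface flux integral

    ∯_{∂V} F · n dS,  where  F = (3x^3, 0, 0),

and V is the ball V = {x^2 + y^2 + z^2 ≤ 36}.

By the divergence theorem,

    ∯_{∂V} F · n dS = ∭_V (∇ · F) dV.

Compute the divergence:
    ∇ · F = ∂F_x/∂x + ∂F_y/∂y + ∂F_z/∂z = 9x^2 + 0 + 0 = 9x^2.

In spherical coordinates, x = ρ sin(φ) cos(θ), y = ρ sin(φ) sin(θ), z = ρ cos(φ), dV = ρ^2 sin(φ) dρ dφ dθ, with 0 ≤ ρ ≤ 6, 0 ≤ φ ≤ π, 0 ≤ θ ≤ 2π.

The integrand, after substitution and multiplying by the volume element, becomes (9ρ^2sin(φ)^2cos(θ)^2) · ρ^2 sin(φ), so

    ∭_V (∇·F) dV = ∫_0^{2π} ∫_0^{π} ∫_0^{6} (9ρ^2sin(φ)^2cos(θ)^2) · ρ^2 sin(φ) dρ dφ dθ.

Inner (ρ from 0 to 6): 69984sin(φ)^3cos(θ)^2/5.
Middle (φ from 0 to π): 93312cos(θ)^2/5.
Outer (θ from 0 to 2π): 93312π/5.

Therefore ∯_{∂V} F · n dS = 93312π/5.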